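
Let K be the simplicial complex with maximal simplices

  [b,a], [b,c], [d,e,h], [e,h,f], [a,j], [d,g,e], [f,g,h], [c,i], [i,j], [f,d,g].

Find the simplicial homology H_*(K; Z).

Take the total order a < b < c < d < e < f < g < h < i < j on the vertex set. Then K (dimension 2) consists of the simplices:

  0-simplices (10): a, b, c, d, e, f, g, h, i, j
  1-simplices (15): ab, aj, bc, ci, de, df, dg, dh, ef, eg, eh, fg, fh, gh, ij
  2-simplices (5): deg, deh, dfg, efh, fgh

so the chain groups are C_0 ≅ Z^10, C_1 ≅ Z^15, C_2 ≅ Z^5.

The boundary map ∂_1: C_1 → C_0 maps an edge to its endpoints' difference, ∂[p,q] = q − p. For instance
  ∂dg = g − d.
The resulting 10×15 matrix has rank 8, and its Smith normal form has invariant factors (1,1,1,1,1,1,1,1).

Boundary ∂_2: C_2 → C_1 maps a triangle to the signed sum of its edges. For instance
  ∂deg = eg − dg + de,
  ∂dfg = fg − dg + df.
This gives a 15×5 integer matrix of rank 5; reducing to Smith normal form yields diagonal entries (1,1,1,1,1).

Now H_k = ker ∂_k / im ∂_{k+1}, so:

  H_0: rank C_0 − rank ∂_1 = 10 − 8 = 2, and the invariant factors of ∂_1 are all 1, so H_0 = Z^2.
  H_1: rank ker ∂_1 − rank ∂_2 = (15 − 8) − 5 = 2, and the invariant factors of ∂_2 are all 1, so H_1 = Z^2.
  H_2: rank ker ∂_2 − rank ∂_3 = (5 − 5) − 0 = 0, and there is no ∂_3, so H_2 = 0.

H_0 ≅ Z^2,  H_1 ≅ Z^2,  H_2 = 0.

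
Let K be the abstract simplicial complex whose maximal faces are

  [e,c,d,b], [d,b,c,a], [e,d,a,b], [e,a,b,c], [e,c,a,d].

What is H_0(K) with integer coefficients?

H_0 = Z.

Take the total order a < b < c < d < e on the vertex set. Then K (dimension 3) consists of the simplices:

  0-simplices (5): a, b, c, d, e
  1-simplices (10): ab, ac, ad, ae, bc, bd, be, cd, ce, de
  2-simplices (10): abc, abd, abe, acd, ace, ade, bcd, bce, bde, cde
  3-simplices (5): abcd, abce, abde, acde, bcde

Hence C_0 ≅ Z^5, C_1 ≅ Z^10, C_2 ≅ Z^10, C_3 ≅ Z^5.

∂_1: C_1 → C_0 sends each edge [p,q] (with p < q) to q − p.
This gives a 5×10 integer matrix of rank 4; reducing to Smith normal form yields diagonal entries (1,1,1,1).

∂_2: C_2 → C_1 sends each 2-simplex [p,q,r] to [q,r] − [p,r] + [p,q]. For instance
  ∂abd = bd − ad + ab,
  ∂acd = cd − ad + ac.
The resulting 10×10 matrix has rank 6, and its Smith normal form has invariant factors (1,1,1,1,1,1).

The boundary map ∂_3: C_3 → C_2 sends each 3-simplex σ to the alternating sum Σ_i (−1)^i (σ with its i-th vertex removed). For instance
  ∂abde = bde − ade + abe − abd,
  ∂abcd = bcd − acd + abd − abc.
The resulting 10×5 matrix has rank 4, and its Smith normal form has invariant factors (1,1,1,1).

Now H_k = ker ∂_k / im ∂_{k+1}, so:

  H_0: rank C_0 − rank ∂_1 = 5 − 4 = 1, and the invariant factors of ∂_1 are all 1, so H_0 = Z.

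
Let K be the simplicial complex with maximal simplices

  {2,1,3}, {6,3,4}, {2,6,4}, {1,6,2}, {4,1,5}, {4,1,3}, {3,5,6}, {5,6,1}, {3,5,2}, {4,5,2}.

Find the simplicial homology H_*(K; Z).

Take the total order 1 < 2 < 3 < 4 < 5 < 6 on the vertex set. Then K (dimension 2) consists of the simplices:

  0-simplices (6): [1], [2], [3], [4], [5], [6]
  1-simplices (15): [1,2], [1,3], [1,4], [1,5], [1,6], [2,3], [2,4], [2,5], [2,6], [3,4], [3,5], [3,6], [4,5], [4,6], [5,6]
  2-simplices (10): [1,2,3], [1,2,6], [1,3,4], [1,4,5], [1,5,6], [2,3,5], [2,4,5], [2,4,6], [3,4,6], [3,5,6]

giving chain groups C_0 ≅ Z^6, C_1 ≅ Z^15, C_2 ≅ Z^10.

The boundary map ∂_1: C_1 → C_0 is given by ∂[p,q] = [q] − [p].
This gives a 6×15 integer matrix of rank 5; reducing to Smith normal form yields diagonal entries (1,1,1,1,1).

∂_2: C_2 → C_1 maps a triangle to the signed sum of its edges. For instance
  ∂[3,5,6] = [5,6] − [3,6] + [3,5],
  ∂[1,2,6] = [2,6] − [1,6] + [1,2].
This gives a 15×10 integer matrix of rank 10; reducing to Smith normal form yields diagonal entries (1,1,1,1,1,1,1,1,1,2).

From H_k ≅ ker(∂_k) / im(∂_{k+1}) we obtain:

  H_0: rank C_0 − rank ∂_1 = 6 − 5 = 1, and the invariant factors of ∂_1 are all 1, so H_0 ≅ Z.
  H_1: rank ker ∂_1 − rank ∂_2 = (15 − 5) − 10 = 0, and ∂_2 has invariant factor 2 > 1, so H_1 ≅ Z/2.
  H_2: rank ker ∂_2 − rank ∂_3 = (10 − 10) − 0 = 0, and there is no ∂_3, so H_2 ≅ 0.

As a check, the Euler characteristic is 6 − 15 + 10 = 1, which agrees with 1 − 0 + 0 = 1.
(K is a triangulation of the real projective plane RP^2.)

H_0 ≅ Z,  H_1 ≅ Z/2,  H_2 = 0.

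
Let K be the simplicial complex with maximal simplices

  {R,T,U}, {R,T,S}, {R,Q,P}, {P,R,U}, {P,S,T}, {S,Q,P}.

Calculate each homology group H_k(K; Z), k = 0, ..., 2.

Fix the vertex order P < Q < R < S < T < U and write every simplex with vertices in increasing order. Then dim K = 2 and the simplices of K are:

  0-simplices (6): P, Q, R, S, T, U
  1-simplices (12): PQ, PR, PS, PT, PU, QR, QS, RS, RT, RU, ST, TU
  2-simplices (6): PQR, PQS, PRU, PST, RST, RTU

giving chain groups C_0 ≅ Z^6, C_1 ≅ Z^12, C_2 ≅ Z^6.

Boundary ∂_1: C_1 → C_0 maps an edge to its endpoints' difference, ∂[p,q] = q − p. For instance
  ∂PS = S − P.
The 6×12 boundary matrix has rank 5 and Smith normal form diag(1,1,1,1,1).

The boundary map ∂_2: C_2 → C_1 maps a triangle to the signed sum of its edges. For instance
  ∂RST = ST − RT + RS,
  ∂PQS = QS − PS + PQ.
The resulting 12×6 matrix has rank 6, and its Smith normal form has invariant factors (1,1,1,1,1,1).

Now H_k = ker ∂_k / im ∂_{k+1}, so:

  H_0: rank C_0 − rank ∂_1 = 6 − 5 = 1, and the invariant factors of ∂_1 are all 1, so H_0 ≅ Z.
  H_1: rank ker ∂_1 − rank ∂_2 = (12 − 5) − 6 = 1, and the invariant factors of ∂_2 are all 1, so H_1 ≅ Z.
  H_2: rank ker ∂_2 − rank ∂_3 = (6 − 6) − 0 = 0, and there is no ∂_3, so H_2 ≅ 0.

As a check, the Euler characteristic is 6 − 12 + 6 = 0, which agrees with 1 − 1 + 0 = 0.

H_0 = Z,  H_1 = Z,  H_2 = 0.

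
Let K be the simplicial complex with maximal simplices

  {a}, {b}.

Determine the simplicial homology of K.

H_0 = Z^2.

Fix the vertex order a < b and write every simplex with vertices in increasing order. Then dim K = 0 and the simplices of K are:

  0-simplices (2): a, b

so the chain groups are C_0 ≅ Z^2.

Reading off H_k = ker ∂_k / im ∂_{k+1}:

  H_0: rank C_0 − rank ∂_1 = 2 − 0 = 2, and there is no ∂_1, so H_0 = Z^2.

(K is a triangulation of a set of 2 points.)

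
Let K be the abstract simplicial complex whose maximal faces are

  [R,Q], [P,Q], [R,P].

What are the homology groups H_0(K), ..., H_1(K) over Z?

Order the vertices as P < Q < R. Listing each simplex with vertices in this order, K has dimension 1 with simplices:

  0-simplices (3): P, Q, R
  1-simplices (3): PQ, PR, QR

so the chain groups are C_0 ≅ Z^3, C_1 ≅ Z^3.

The boundary map ∂_1: C_1 → C_0 maps an edge to its endpoints' difference, ∂[p,q] = q − p. For instance
  ∂PR = R − P.
This gives a 3×3 integer matrix of rank 2; reducing to Smith normal form yields diagonal entries (1,1).

Computing H_k = (kernel of ∂_k) / (image of ∂_{k+1}):

  H_0: rank C_0 − rank ∂_1 = 3 − 2 = 1, and the invariant factors of ∂_1 are all 1, so H_0 = Z.
  H_1: rank ker ∂_1 − rank ∂_2 = (3 − 2) − 0 = 1, and there is no ∂_2, so H_1 = Z.

As a check, the Euler characteristic is 3 − 3 = 0, which agrees with 1 − 1 = 0.

H_0 = Z,  H_1 = Z.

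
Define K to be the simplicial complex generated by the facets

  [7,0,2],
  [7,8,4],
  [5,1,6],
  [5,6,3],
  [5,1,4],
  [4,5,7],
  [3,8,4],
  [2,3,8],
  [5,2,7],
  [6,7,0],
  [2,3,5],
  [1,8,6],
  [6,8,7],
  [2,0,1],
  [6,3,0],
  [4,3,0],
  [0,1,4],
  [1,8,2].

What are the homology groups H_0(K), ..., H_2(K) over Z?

K has 9 vertices, 27 edges, 18 triangles.
rank ∂_0 = 0, rank ∂_1 = 8 ⇒ b_0 = 9 − 0 − 8 = 1; all invariant factors of ∂_1 are 1 so no torsion. So H_0 = Z.
rank ∂_1 = 8, rank ∂_2 = 17 ⇒ b_1 = 27 − 8 − 17 = 2; all invariant factors of ∂_2 are 1 so no torsion. So H_1 = Z^2.
rank ∂_2 = 17, rank ∂_3 = 0 ⇒ b_2 = 18 − 17 − 0 = 1. So H_2 = Z.

H_0 = Z,  H_1 = Z^2,  H_2 = Z.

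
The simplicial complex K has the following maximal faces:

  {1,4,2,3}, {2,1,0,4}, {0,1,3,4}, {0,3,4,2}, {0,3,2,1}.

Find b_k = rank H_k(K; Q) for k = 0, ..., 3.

K has 5 vertices, 10 edges, 10 triangles, 5 3-simplices.
rank ∂_0 = 0, rank ∂_1 = 4 ⇒ b_0 = 5 − 0 − 4 = 1; all invariant factors of ∂_1 are 1 so no torsion. So H_0 = Z.
rank ∂_1 = 4, rank ∂_2 = 6 ⇒ b_1 = 10 − 4 − 6 = 0; all invariant factors of ∂_2 are 1 so no torsion. So H_1 = 0.
rank ∂_2 = 6, rank ∂_3 = 4 ⇒ b_2 = 10 − 6 − 4 = 0; all invariant factors of ∂_3 are 1 so no torsion. So H_2 = 0.
rank ∂_3 = 4, rank ∂_4 = 0 ⇒ b_3 = 5 − 4 − 0 = 1. So H_3 = Z.

b_0 = 1, b_1 = 0, b_2 = 0, b_3 = 1.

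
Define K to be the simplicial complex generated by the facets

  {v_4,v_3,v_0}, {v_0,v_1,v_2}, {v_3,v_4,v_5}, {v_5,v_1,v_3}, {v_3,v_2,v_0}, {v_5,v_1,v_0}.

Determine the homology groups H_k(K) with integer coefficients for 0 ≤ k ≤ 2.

H_0 = Z,  H_1 = Z,  H_2 = 0.

Take the total order v_0 < v_1 < v_2 < v_3 < v_4 < v_5 on the vertex set. Then K (dimension 2) consists of the simplices:

  0-simplices (6): [v_0], [v_1], [v_2], [v_3], [v_4], [v_5]
  1-simplices (12): [v_0,v_1], [v_0,v_2], [v_0,v_3], [v_0,v_4], [v_0,v_5], [v_1,v_2], [v_1,v_3], [v_1,v_5], [v_2,v_3], [v_3,v_4], [v_3,v_5], [v_4,v_5]
  2-simplices (6): [v_0,v_1,v_2], [v_0,v_1,v_5], [v_0,v_2,v_3], [v_0,v_3,v_4], [v_1,v_3,v_5], [v_3,v_4,v_5]

so the chain groups are C_0 ≅ Z^6, C_1 ≅ Z^12, C_2 ≅ Z^6.

∂_1: C_1 → C_0 is given by ∂[p,q] = [q] − [p]. For instance
  ∂[v_0,v_1] = [v_1] − [v_0].
As a 6×12 matrix over Z this has rank 5, with invariant factors (1,1,1,1,1).

∂_2: C_2 → C_1 sends each 2-simplex [p,q,r] to [q,r] − [p,r] + [p,q]. For instance
  ∂[v_0,v_1,v_5] = [v_1,v_5] − [v_0,v_5] + [v_0,v_1],
  ∂[v_0,v_1,v_2] = [v_1,v_2] − [v_0,v_2] + [v_0,v_1].
The resulting 12×6 matrix has rank 6, and its Smith normal form has invariant factors (1,1,1,1,1,1).

Computing H_k = (kernel of ∂_k) / (image of ∂_{k+1}):

  H_0: rank C_0 − rank ∂_1 = 6 − 5 = 1, and the invariant factors of ∂_1 are all 1, so H_0 ≅ Z.
  H_1: rank ker ∂_1 − rank ∂_2 = (12 − 5) − 6 = 1, and the invariant factors of ∂_2 are all 1, so H_1 ≅ Z.
  H_2: rank ker ∂_2 − rank ∂_3 = (6 − 6) − 0 = 0, and there is no ∂_3, so H_2 ≅ 0.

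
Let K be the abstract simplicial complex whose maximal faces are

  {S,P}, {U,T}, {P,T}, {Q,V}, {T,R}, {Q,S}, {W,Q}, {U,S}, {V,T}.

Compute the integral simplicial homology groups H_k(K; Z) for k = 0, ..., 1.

H_0 ≅ Z,  H_1 ≅ Z^2.

Take the total order P < Q < R < S < T < U < V < W on the vertex set. Then K (dimension 1) consists of the simplices:

  0-simplices (8): P, Q, R, S, T, U, V, W
  1-simplices (9): PS, PT, QS, QV, QW, RT, SU, TU, TV

giving chain groups C_0 ≅ Z^8, C_1 ≅ Z^9.

Boundary ∂_1: C_1 → C_0 maps an edge to its endpoints' difference, ∂[p,q] = q − p.
The 8×9 boundary matrix has rank 7 and Smith normal form diag(1,1,1,1,1,1,1).

From H_k ≅ ker(∂_k) / im(∂_{k+1}) we obtain:

  H_0: rank C_0 − rank ∂_1 = 8 − 7 = 1, and the invariant factors of ∂_1 are all 1, so H_0 ≅ Z.
  H_1: rank ker ∂_1 − rank ∂_2 = (9 − 7) − 0 = 2, and there is no ∂_2, so H_1 ≅ Z^2.

As a check, the Euler characteristic is 8 − 9 = -1, which agrees with 1 − 2 = -1.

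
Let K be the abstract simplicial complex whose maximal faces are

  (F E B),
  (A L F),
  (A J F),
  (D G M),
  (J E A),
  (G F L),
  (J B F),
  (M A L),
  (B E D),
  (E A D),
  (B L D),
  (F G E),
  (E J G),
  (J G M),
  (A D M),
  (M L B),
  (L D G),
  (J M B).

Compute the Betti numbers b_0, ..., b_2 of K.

We work with the vertex ordering A < B < D < E < F < G < J < L < M. The simplices of K, each written with vertices in increasing order, are:

  0-simplices (9): A, B, D, E, F, G, J, L, M
  1-simplices (27): AD, AE, AF, AJ, AL, AM, BD, BE, BF, BJ, BL, BM, DE, DG, DL, DM, EF, EG, EJ, FG, FJ, FL, GJ, GL, GM, JM, LM
  2-simplices (18): ADE, ADM, AEJ, AFJ, AFL, ALM, BDE, BDL, BEF, BFJ, BJM, BLM, DGL, DGM, EFG, EGJ, FGL, GJM

so the chain groups are C_0 ≅ Z^9, C_1 ≅ Z^27, C_2 ≅ Z^18.

The boundary map ∂_1: C_1 → C_0 maps an edge to its endpoints' difference, ∂[p,q] = q − p.
This gives a 9×27 integer matrix of rank 8; reducing to Smith normal form yields diagonal entries (1,1,1,1,1,1,1,1).

The boundary map ∂_2: C_2 → C_1 acts by ∂[p,q,r] = [q,r] − [p,r] + [p,q]. For instance
  ∂AEJ = EJ − AJ + AE,
  ∂DGM = GM − DM + DG.
This gives a 27×18 integer matrix of rank 18; reducing to Smith normal form yields diagonal entries (1,1,1,1,1,1,1,1,1,1,1,1,1,1,1,1,1,2).

Reading off H_k = ker ∂_k / im ∂_{k+1}:

  H_0: rank C_0 − rank ∂_1 = 9 − 8 = 1, and the invariant factors of ∂_1 are all 1, so H_0 ≅ Z.
  H_1: rank ker ∂_1 − rank ∂_2 = (27 − 8) − 18 = 1, and ∂_2 has invariant factor 2 > 1, so H_1 ≅ Z ⊕ Z_2.
  H_2: rank ker ∂_2 − rank ∂_3 = (18 − 18) − 0 = 0, and there is no ∂_3, so H_2 ≅ 0.

As a check, the Euler characteristic is 9 − 27 + 18 = 0, which agrees with 1 − 1 + 0 = 0.

Hence the Betti numbers are b_0 = 1, b_1 = 1, b_2 = 0.

b_0 = 1, b_1 = 1, b_2 = 0.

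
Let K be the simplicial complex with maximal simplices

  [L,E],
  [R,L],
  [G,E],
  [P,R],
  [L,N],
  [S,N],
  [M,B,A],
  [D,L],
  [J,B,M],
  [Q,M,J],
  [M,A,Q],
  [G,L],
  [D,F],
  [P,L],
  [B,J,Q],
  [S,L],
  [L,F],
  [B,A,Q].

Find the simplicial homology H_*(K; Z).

H_0 ≅ Z^2,  H_1 ≅ Z^4,  H_2 ≅ Z.

Order the vertices as A < B < D < E < F < G < J < L < M < N < P < Q < R < S. Listing each simplex with vertices in this order, K has dimension 2 with simplices:

  0-simplices (14): A, B, D, E, F, G, J, L, M, N, P, Q, R, S
  1-simplices (21): AB, AM, AQ, BJ, BM, BQ, DF, DL, EG, EL, FL, GL, JM, JQ, LN, LP, LR, LS, MQ, NS, PR
  2-simplices (6): ABM, ABQ, AMQ, BJM, BJQ, JMQ

so the chain groups are C_0 ≅ Z^14, C_1 ≅ Z^21, C_2 ≅ Z^6.

∂_1: C_1 → C_0 maps an edge to its endpoints' difference, ∂[p,q] = q − p. For instance
  ∂AB = B − A.
The 14×21 boundary matrix has rank 12 and Smith normal form diag(1,1,1,1,1,1,1,1,1,1,1,1).

Boundary ∂_2: C_2 → C_1 acts by ∂[p,q,r] = [q,r] − [p,r] + [p,q]. For instance
  ∂BJM = JM − BM + BJ,
  ∂ABQ = BQ − AQ + AB.
The resulting 21×6 matrix has rank 5, and its Smith normal form has invariant factors (1,1,1,1,1).

Reading off H_k = ker ∂_k / im ∂_{k+1}:

  H_0: rank C_0 − rank ∂_1 = 14 − 12 = 2, and the invariant factors of ∂_1 are all 1, so H_0 = Z^2.
  H_1: rank ker ∂_1 − rank ∂_2 = (21 − 12) − 5 = 4, and the invariant factors of ∂_2 are all 1, so H_1 = Z^4.
  H_2: rank ker ∂_2 − rank ∂_3 = (6 − 5) − 0 = 1, and there is no ∂_3, so H_2 = Z.

As a check, the Euler characteristic is 14 − 21 + 6 = -1, which agrees with 2 − 4 + 1 = -1.
(K is a triangulation of the disjoint union of the 2-sphere S^2 and a wedge of 4 circles.)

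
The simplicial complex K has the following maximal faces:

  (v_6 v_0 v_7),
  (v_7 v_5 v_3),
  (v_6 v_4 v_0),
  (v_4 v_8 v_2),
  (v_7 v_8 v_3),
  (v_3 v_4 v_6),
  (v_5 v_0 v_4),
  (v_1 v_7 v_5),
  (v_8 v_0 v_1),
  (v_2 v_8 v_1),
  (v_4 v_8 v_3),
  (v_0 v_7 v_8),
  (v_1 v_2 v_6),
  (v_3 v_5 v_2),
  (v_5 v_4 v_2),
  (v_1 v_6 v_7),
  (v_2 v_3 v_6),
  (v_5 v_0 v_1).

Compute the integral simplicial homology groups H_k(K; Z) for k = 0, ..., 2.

Take the total order v_0 < v_1 < v_2 < v_3 < v_4 < v_5 < v_6 < v_7 < v_8 on the vertex set. Then K (dimension 2) consists of the simplices:

  0-simplices (9): [v_0], [v_1], [v_2], [v_3], [v_4], [v_5], [v_6], [v_7], [v_8]
  1-simplices (27): (27 of them)
  2-simplices (18): (18 of them)

giving chain groups C_0 ≅ Z^9, C_1 ≅ Z^27, C_2 ≅ Z^18.

∂_1: C_1 → C_0 is given by ∂[p,q] = [q] − [p]. For instance
  ∂[v_1,v_5] = [v_5] − [v_1].
The resulting 9×27 matrix has rank 8, and its Smith normal form has invariant factors (1,1,1,1,1,1,1,1).

The boundary map ∂_2: C_2 → C_1 acts by ∂[p,q,r] = [q,r] − [p,r] + [p,q]. For instance
  ∂[v_0,v_6,v_7] = [v_6,v_7] − [v_0,v_7] + [v_0,v_6],
  ∂[v_3,v_4,v_8] = [v_4,v_8] − [v_3,v_8] + [v_3,v_4].
As a 27×18 matrix over Z this has rank 18, with invariant factors (1,1,1,1,1,1,1,1,1,1,1,1,1,1,1,1,1,2).

From H_k ≅ ker(∂_k) / im(∂_{k+1}) we obtain:

  H_0: rank C_0 − rank ∂_1 = 9 − 8 = 1, and the invariant factors of ∂_1 are all 1, so H_0 ≅ Z.
  H_1: rank ker ∂_1 − rank ∂_2 = (27 − 8) − 18 = 1, and ∂_2 has invariant factor 2 > 1, so H_1 ≅ Z ⊕ Z/2.
  H_2: rank ker ∂_2 − rank ∂_3 = (18 − 18) − 0 = 0, and there is no ∂_3, so H_2 ≅ 0.

As a check, the Euler characteristic is 9 − 27 + 18 = 0, which agrees with 1 − 1 + 0 = 0.

H_0 = Z,  H_1 = Z ⊕ Z/2,  H_2 = 0.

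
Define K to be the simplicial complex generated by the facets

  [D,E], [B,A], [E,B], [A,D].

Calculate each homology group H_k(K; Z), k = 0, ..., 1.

H_0 = Z,  H_1 = Z.

Fix the vertex order A < B < D < E and write every simplex with vertices in increasing order. Then dim K = 1 and the simplices of K are:

  0-simplices (4): A, B, D, E
  1-simplices (4): AB, AD, BE, DE

giving chain groups C_0 ≅ Z^4, C_1 ≅ Z^4.

The boundary map ∂_1: C_1 → C_0 is given by ∂[p,q] = [q] − [p].
This gives a 4×4 integer matrix of rank 3; reducing to Smith normal form yields diagonal entries (1,1,1).

Reading off H_k = ker ∂_k / im ∂_{k+1}:

  H_0: rank C_0 − rank ∂_1 = 4 − 3 = 1, and the invariant factors of ∂_1 are all 1, so H_0 = Z.
  H_1: rank ker ∂_1 − rank ∂_2 = (4 − 3) − 0 = 1, and there is no ∂_2, so H_1 = Z.

(K is a triangulation of the circle S^1.)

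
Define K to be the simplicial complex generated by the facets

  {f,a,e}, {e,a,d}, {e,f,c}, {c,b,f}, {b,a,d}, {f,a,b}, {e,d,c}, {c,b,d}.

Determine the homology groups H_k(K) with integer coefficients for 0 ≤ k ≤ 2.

K has 6 vertices, 12 edges, 8 triangles.
rank ∂_0 = 0, rank ∂_1 = 5 ⇒ b_0 = 6 − 0 − 5 = 1; all invariant factors of ∂_1 are 1 so no torsion. So H_0 ≅ Z.
rank ∂_1 = 5, rank ∂_2 = 7 ⇒ b_1 = 12 − 5 − 7 = 0; all invariant factors of ∂_2 are 1 so no torsion. So H_1 ≅ 0.
rank ∂_2 = 7, rank ∂_3 = 0 ⇒ b_2 = 8 − 7 − 0 = 1. So H_2 ≅ Z.

H_0 ≅ Z,  H_1 = 0,  H_2 ≅ Z.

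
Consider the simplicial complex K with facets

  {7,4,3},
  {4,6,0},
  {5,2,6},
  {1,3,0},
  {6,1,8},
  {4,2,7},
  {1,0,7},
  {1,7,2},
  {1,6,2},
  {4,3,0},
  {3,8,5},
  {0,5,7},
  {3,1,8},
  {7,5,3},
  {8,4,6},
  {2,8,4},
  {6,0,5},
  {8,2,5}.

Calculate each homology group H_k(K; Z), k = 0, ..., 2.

Take the total order 0 < 1 < 2 < 3 < 4 < 5 < 6 < 7 < 8 on the vertex set. Then K (dimension 2) consists of the simplices:

  0-simplices (9): [0], [1], [2], [3], [4], [5], [6], [7], [8]
  1-simplices (27): (27 of them)
  2-simplices (18): [0,1,3], [0,1,7], [0,3,4], [0,4,6], [0,5,6], [0,5,7], [1,2,6], [1,2,7], [1,3,8], [1,6,8], [2,4,7], [2,4,8], [2,5,6], [2,5,8], [3,4,7], [3,5,7], [3,5,8], [4,6,8]

Hence C_0 ≅ Z^9, C_1 ≅ Z^27, C_2 ≅ Z^18.

Boundary ∂_1: C_1 → C_0 maps an edge to its endpoints' difference, ∂[p,q] = q − p. For instance
  ∂[2,4] = [4] − [2].
The 9×27 boundary matrix has rank 8 and Smith normal form diag(1,1,1,1,1,1,1,1).

Boundary ∂_2: C_2 → C_1 acts by ∂[p,q,r] = [q,r] − [p,r] + [p,q]. For instance
  ∂[0,1,7] = [1,7] − [0,7] + [0,1],
  ∂[0,5,7] = [5,7] − [0,7] + [0,5].
The resulting 27×18 matrix has rank 18, and its Smith normal form has invariant factors (1,1,1,1,1,1,1,1,1,1,1,1,1,1,1,1,1,2).

Computing H_k = (kernel of ∂_k) / (image of ∂_{k+1}):

  H_0: rank C_0 − rank ∂_1 = 9 − 8 = 1, and the invariant factors of ∂_1 are all 1, so H_0 ≅ Z.
  H_1: rank ker ∂_1 − rank ∂_2 = (27 − 8) − 18 = 1, and ∂_2 has invariant factor 2 > 1, so H_1 ≅ Z ⊕ Z_2.
  H_2: rank ker ∂_2 − rank ∂_3 = (18 − 18) − 0 = 0, and there is no ∂_3, so H_2 ≅ 0.

(K is a triangulation of the Klein bottle.)

H_0 = Z,  H_1 = Z ⊕ Z_2,  H_2 = 0.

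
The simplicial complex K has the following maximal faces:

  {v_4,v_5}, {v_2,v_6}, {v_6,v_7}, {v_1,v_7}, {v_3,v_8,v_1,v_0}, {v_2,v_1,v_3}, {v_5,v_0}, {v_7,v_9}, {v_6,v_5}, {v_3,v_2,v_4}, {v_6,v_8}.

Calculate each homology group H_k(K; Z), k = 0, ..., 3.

H_0 ≅ Z,  H_1 ≅ Z^4,  H_2 = 0,  H_3 = 0.

Take the total order v_0 < v_1 < v_2 < v_3 < v_4 < v_5 < v_6 < v_7 < v_8 < v_9 on the vertex set. Then K (dimension 3) consists of the simplices:

  0-simplices (10): [v_0], [v_1], [v_2], [v_3], [v_4], [v_5], [v_6], [v_7], [v_8], [v_9]
  1-simplices (18): (18 of them)
  2-simplices (6): [v_0,v_1,v_3], [v_0,v_1,v_8], [v_0,v_3,v_8], [v_1,v_2,v_3], [v_1,v_3,v_8], [v_2,v_3,v_4]
  3-simplices (1): [v_0,v_1,v_3,v_8]

Hence C_0 ≅ Z^10, C_1 ≅ Z^18, C_2 ≅ Z^6, C_3 ≅ Z^1.

The boundary map ∂_1: C_1 → C_0 sends each edge [p,q] (with p < q) to q − p.
The 10×18 boundary matrix has rank 9 and Smith normal form diag(1,1,1,1,1,1,1,1,1).

Boundary ∂_2: C_2 → C_1 sends each 2-simplex [p,q,r] to [q,r] − [p,r] + [p,q]. For instance
  ∂[v_0,v_3,v_8] = [v_3,v_8] − [v_0,v_8] + [v_0,v_3],
  ∂[v_1,v_2,v_3] = [v_2,v_3] − [v_1,v_3] + [v_1,v_2].
The resulting 18×6 matrix has rank 5, and its Smith normal form has invariant factors (1,1,1,1,1).

Boundary ∂_3: C_3 → C_2 sends each 3-simplex σ to the alternating sum Σ_i (−1)^i (σ with its i-th vertex removed). For instance
  ∂[v_0,v_1,v_3,v_8] = [v_1,v_3,v_8] − [v_0,v_3,v_8] + [v_0,v_1,v_8] − [v_0,v_1,v_3].
As a 6×1 matrix over Z this has rank 1, with invariant factors (1).

From H_k ≅ ker(∂_k) / im(∂_{k+1}) we obtain:

  H_0: rank C_0 − rank ∂_1 = 10 − 9 = 1, and the invariant factors of ∂_1 are all 1, so H_0 ≅ Z.
  H_1: rank ker ∂_1 − rank ∂_2 = (18 − 9) − 5 = 4, and the invariant factors of ∂_2 are all 1, so H_1 ≅ Z^4.
  H_2: rank ker ∂_2 − rank ∂_3 = (6 − 5) − 1 = 0, and the invariant factors of ∂_3 are all 1, so H_2 ≅ 0.
  H_3: rank ker ∂_3 − rank ∂_4 = (1 − 1) − 0 = 0, and there is no ∂_4, so H_3 ≅ 0.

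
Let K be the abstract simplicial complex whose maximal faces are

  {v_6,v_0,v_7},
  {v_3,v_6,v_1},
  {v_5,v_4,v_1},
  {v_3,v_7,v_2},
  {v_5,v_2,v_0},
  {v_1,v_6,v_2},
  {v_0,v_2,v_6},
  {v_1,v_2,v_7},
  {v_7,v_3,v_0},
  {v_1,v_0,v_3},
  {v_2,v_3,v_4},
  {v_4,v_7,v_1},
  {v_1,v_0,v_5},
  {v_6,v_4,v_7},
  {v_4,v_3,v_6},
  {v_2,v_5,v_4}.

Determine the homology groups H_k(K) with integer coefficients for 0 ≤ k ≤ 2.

H_0 ≅ Z,  H_1 ≅ Z^2,  H_2 ≅ Z.

Fix the vertex order v_0 < v_1 < v_2 < v_3 < v_4 < v_5 < v_6 < v_7 and write every simplex with vertices in increasing order. Then dim K = 2 and the simplices of K are:

  0-simplices (8): [v_0], [v_1], [v_2], [v_3], [v_4], [v_5], [v_6], [v_7]
  1-simplices (24): (24 of them)
  2-simplices (16): (16 of them)

Hence C_0 ≅ Z^8, C_1 ≅ Z^24, C_2 ≅ Z^16.

Boundary ∂_1: C_1 → C_0 is given by ∂[p,q] = [q] − [p]. For instance
  ∂[v_3,v_7] = [v_7] − [v_3].
The 8×24 boundary matrix has rank 7 and Smith normal form diag(1,1,1,1,1,1,1).

The boundary map ∂_2: C_2 → C_1 acts by ∂[p,q,r] = [q,r] − [p,r] + [p,q]. For instance
  ∂[v_0,v_1,v_3] = [v_1,v_3] − [v_0,v_3] + [v_0,v_1],
  ∂[v_4,v_6,v_7] = [v_6,v_7] − [v_4,v_7] + [v_4,v_6].
This gives a 24×16 integer matrix of rank 15; reducing to Smith normal form yields diagonal entries (1,1,1,1,1,1,1,1,1,1,1,1,1,1,1).

Reading off H_k = ker ∂_k / im ∂_{k+1}:

  H_0: rank C_0 − rank ∂_1 = 8 − 7 = 1, and the invariant factors of ∂_1 are all 1, so H_0 = Z.
  H_1: rank ker ∂_1 − rank ∂_2 = (24 − 7) − 15 = 2, and the invariant factors of ∂_2 are all 1, so H_1 = Z^2.
  H_2: rank ker ∂_2 − rank ∂_3 = (16 − 15) − 0 = 1, and there is no ∂_3, so H_2 = Z.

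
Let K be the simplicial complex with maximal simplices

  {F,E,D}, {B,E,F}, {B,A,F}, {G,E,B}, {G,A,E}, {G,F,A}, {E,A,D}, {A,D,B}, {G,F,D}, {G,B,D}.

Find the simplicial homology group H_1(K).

H_1 = Z/2.

We work with the vertex ordering A < B < D < E < F < G. The simplices of K, each written with vertices in increasing order, are:

  0-simplices (6): A, B, D, E, F, G
  1-simplices (15): AB, AD, AE, AF, AG, BD, BE, BF, BG, DE, DF, DG, EF, EG, FG
  2-simplices (10): ABD, ABF, ADE, AEG, AFG, BDG, BEF, BEG, DEF, DFG

giving chain groups C_0 ≅ Z^6, C_1 ≅ Z^15, C_2 ≅ Z^10.

Boundary ∂_1: C_1 → C_0 sends each edge [p,q] (with p < q) to q − p.
This gives a 6×15 integer matrix of rank 5; reducing to Smith normal form yields diagonal entries (1,1,1,1,1).

∂_2: C_2 → C_1 sends each 2-simplex [p,q,r] to [q,r] − [p,r] + [p,q]. For instance
  ∂ADE = DE − AE + AD,
  ∂ABD = BD − AD + AB.
This gives a 15×10 integer matrix of rank 10; reducing to Smith normal form yields diagonal entries (1,1,1,1,1,1,1,1,1,2).

Reading off H_k = ker ∂_k / im ∂_{k+1}:

  H_1: rank ker ∂_1 − rank ∂_2 = (15 − 5) − 10 = 0, and ∂_2 has invariant factor 2 > 1, so H_1 ≅ Z/2.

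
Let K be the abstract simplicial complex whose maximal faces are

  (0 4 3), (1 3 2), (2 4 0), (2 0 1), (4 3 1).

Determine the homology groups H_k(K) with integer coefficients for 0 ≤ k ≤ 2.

H_0 ≅ Z,  H_1 ≅ Z,  H_2 = 0.

Take the total order 0 < 1 < 2 < 3 < 4 on the vertex set. Then K (dimension 2) consists of the simplices:

  0-simplices (5): [0], [1], [2], [3], [4]
  1-simplices (10): [0,1], [0,2], [0,3], [0,4], [1,2], [1,3], [1,4], [2,3], [2,4], [3,4]
  2-simplices (5): [0,1,2], [0,2,4], [0,3,4], [1,2,3], [1,3,4]

Hence C_0 ≅ Z^5, C_1 ≅ Z^10, C_2 ≅ Z^5.

∂_1: C_1 → C_0 sends each edge [p,q] (with p < q) to q − p.
The 5×10 boundary matrix has rank 4 and Smith normal form diag(1,1,1,1).

The boundary map ∂_2: C_2 → C_1 acts by ∂[p,q,r] = [q,r] − [p,r] + [p,q]. For instance
  ∂[0,2,4] = [2,4] − [0,4] + [0,2],
  ∂[1,2,3] = [2,3] − [1,3] + [1,2].
As a 10×5 matrix over Z this has rank 5, with invariant factors (1,1,1,1,1).

Now H_k = ker ∂_k / im ∂_{k+1}, so:

  H_0: rank C_0 − rank ∂_1 = 5 − 4 = 1, and the invariant factors of ∂_1 are all 1, so H_0 = Z.
  H_1: rank ker ∂_1 − rank ∂_2 = (10 − 4) − 5 = 1, and the invariant factors of ∂_2 are all 1, so H_1 = Z.
  H_2: rank ker ∂_2 − rank ∂_3 = (5 − 5) − 0 = 0, and there is no ∂_3, so H_2 = 0.

As a check, the Euler characteristic is 5 − 10 + 5 = 0, which agrees with 1 − 1 + 0 = 0.
(K is a triangulation of the Möbius band.)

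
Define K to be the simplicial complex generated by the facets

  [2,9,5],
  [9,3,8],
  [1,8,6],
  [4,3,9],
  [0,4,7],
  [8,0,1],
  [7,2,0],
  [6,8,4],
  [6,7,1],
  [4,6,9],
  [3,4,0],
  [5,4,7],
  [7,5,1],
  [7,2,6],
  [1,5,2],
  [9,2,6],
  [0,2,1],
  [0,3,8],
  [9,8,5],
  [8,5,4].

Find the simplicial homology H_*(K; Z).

H_0 = Z,  H_1 = Z × Z/2,  H_2 = 0.

Fix the vertex order 0 < 1 < 2 < 3 < 4 < 5 < 6 < 7 < 8 < 9 and write every simplex with vertices in increasing order. Then dim K = 2 and the simplices of K are:

  0-simplices (10): [0], [1], [2], [3], [4], [5], [6], [7], [8], [9]
  1-simplices (30): (30 of them)
  2-simplices (20): (20 of them)

giving chain groups C_0 ≅ Z^10, C_1 ≅ Z^30, C_2 ≅ Z^20.

Boundary ∂_1: C_1 → C_0 is given by ∂[p,q] = [q] − [p].
This gives a 10×30 integer matrix of rank 9; reducing to Smith normal form yields diagonal entries (1,1,1,1,1,1,1,1,1).

∂_2: C_2 → C_1 sends each 2-simplex [p,q,r] to [q,r] − [p,r] + [p,q]. For instance
  ∂[3,4,9] = [4,9] − [3,9] + [3,4],
  ∂[1,5,7] = [5,7] − [1,7] + [1,5].
This gives a 30×20 integer matrix of rank 20; reducing to Smith normal form yields diagonal entries (1,1,1,1,1,1,1,1,1,1,1,1,1,1,1,1,1,1,1,2).

From H_k ≅ ker(∂_k) / im(∂_{k+1}) we obtain:

  H_0: rank C_0 − rank ∂_1 = 10 − 9 = 1, and the invariant factors of ∂_1 are all 1, so H_0 = Z.
  H_1: rank ker ∂_1 − rank ∂_2 = (30 − 9) − 20 = 1, and ∂_2 has invariant factor 2 > 1, so H_1 = Z × Z/2.
  H_2: rank ker ∂_2 − rank ∂_3 = (20 − 20) − 0 = 0, and there is no ∂_3, so H_2 = 0.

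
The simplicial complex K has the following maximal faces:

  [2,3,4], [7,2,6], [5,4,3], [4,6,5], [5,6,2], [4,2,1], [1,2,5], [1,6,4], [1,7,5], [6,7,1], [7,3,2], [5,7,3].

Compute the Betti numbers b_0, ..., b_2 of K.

We work with the vertex ordering 1 < 2 < 3 < 4 < 5 < 6 < 7. The simplices of K, each written with vertices in increasing order, are:

  0-simplices (7): [1], [2], [3], [4], [5], [6], [7]
  1-simplices (18): [1,2], [1,4], [1,5], [1,6], [1,7], [2,3], [2,4], [2,5], [2,6], [2,7], [3,4], [3,5], [3,7], [4,5], [4,6], [5,6], [5,7], [6,7]
  2-simplices (12): [1,2,4], [1,2,5], [1,4,6], [1,5,7], [1,6,7], [2,3,4], [2,3,7], [2,5,6], [2,6,7], [3,4,5], [3,5,7], [4,5,6]

Hence C_0 ≅ Z^7, C_1 ≅ Z^18, C_2 ≅ Z^12.

∂_1: C_1 → C_0 is given by ∂[p,q] = [q] − [p]. For instance
  ∂[2,5] = [5] − [2].
This gives a 7×18 integer matrix of rank 6; reducing to Smith normal form yields diagonal entries (1,1,1,1,1,1).

Boundary ∂_2: C_2 → C_1 sends each 2-simplex [p,q,r] to [q,r] − [p,r] + [p,q]. For instance
  ∂[1,5,7] = [5,7] − [1,7] + [1,5],
  ∂[3,5,7] = [5,7] − [3,7] + [3,5].
The resulting 18×12 matrix has rank 12, and its Smith normal form has invariant factors (1,1,1,1,1,1,1,1,1,1,1,2).

Now H_k = ker ∂_k / im ∂_{k+1}, so:

  H_0: rank C_0 − rank ∂_1 = 7 − 6 = 1, and the invariant factors of ∂_1 are all 1, so H_0 = Z.
  H_1: rank ker ∂_1 − rank ∂_2 = (18 − 6) − 12 = 0, and ∂_2 has invariant factor 2 > 1, so H_1 = Z/2.
  H_2: rank ker ∂_2 − rank ∂_3 = (12 − 12) − 0 = 0, and there is no ∂_3, so H_2 = 0.

Hence the Betti numbers are b_0 = 1, b_1 = 0, b_2 = 0.

b_0 = 1, b_1 = 0, b_2 = 0.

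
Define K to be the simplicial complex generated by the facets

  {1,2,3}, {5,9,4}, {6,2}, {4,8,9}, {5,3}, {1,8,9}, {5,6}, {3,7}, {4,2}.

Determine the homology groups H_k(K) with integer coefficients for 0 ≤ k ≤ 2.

Fix the vertex order 1 < 2 < 3 < 4 < 5 < 6 < 7 < 8 < 9 and write every simplex with vertices in increasing order. Then dim K = 2 and the simplices of K are:

  0-simplices (9): [1], [2], [3], [4], [5], [6], [7], [8], [9]
  1-simplices (15): [1,2], [1,3], [1,8], [1,9], [2,3], [2,4], [2,6], [3,5], [3,7], [4,5], [4,8], [4,9], [5,6], [5,9], [8,9]
  2-simplices (4): [1,2,3], [1,8,9], [4,5,9], [4,8,9]

Hence C_0 ≅ Z^9, C_1 ≅ Z^15, C_2 ≅ Z^4.

The boundary map ∂_1: C_1 → C_0 is given by ∂[p,q] = [q] − [p].
This gives a 9×15 integer matrix of rank 8; reducing to Smith normal form yields diagonal entries (1,1,1,1,1,1,1,1).

Boundary ∂_2: C_2 → C_1 maps a triangle to the signed sum of its edges. For instance
  ∂[4,5,9] = [5,9] − [4,9] + [4,5],
  ∂[4,8,9] = [8,9] − [4,9] + [4,8].
The 15×4 boundary matrix has rank 4 and Smith normal form diag(1,1,1,1).

Computing H_k = (kernel of ∂_k) / (image of ∂_{k+1}):

  H_0: rank C_0 − rank ∂_1 = 9 − 8 = 1, and the invariant factors of ∂_1 are all 1, so H_0 ≅ Z.
  H_1: rank ker ∂_1 − rank ∂_2 = (15 − 8) − 4 = 3, and the invariant factors of ∂_2 are all 1, so H_1 ≅ Z^3.
  H_2: rank ker ∂_2 − rank ∂_3 = (4 − 4) − 0 = 0, and there is no ∂_3, so H_2 ≅ 0.

As a check, the Euler characteristic is 9 − 15 + 4 = -2, which agrees with 1 − 3 + 0 = -2.

H_0 = Z,  H_1 = Z^3,  H_2 = 0.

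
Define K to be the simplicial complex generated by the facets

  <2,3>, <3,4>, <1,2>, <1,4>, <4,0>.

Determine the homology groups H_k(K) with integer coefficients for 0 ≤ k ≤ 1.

H_0 ≅ Z,  H_1 ≅ Z.

We work with the vertex ordering 0 < 1 < 2 < 3 < 4. The simplices of K, each written with vertices in increasing order, are:

  0-simplices (5): [0], [1], [2], [3], [4]
  1-simplices (5): [0,4], [1,2], [1,4], [2,3], [3,4]

giving chain groups C_0 ≅ Z^5, C_1 ≅ Z^5.

∂_1: C_1 → C_0 is given by ∂[p,q] = [q] − [p]. For instance
  ∂[0,4] = [4] − [0].
The resulting 5×5 matrix has rank 4, and its Smith normal form has invariant factors (1,1,1,1).

Now H_k = ker ∂_k / im ∂_{k+1}, so:

  H_0: rank C_0 − rank ∂_1 = 5 − 4 = 1, and the invariant factors of ∂_1 are all 1, so H_0 = Z.
  H_1: rank ker ∂_1 − rank ∂_2 = (5 − 4) − 0 = 1, and there is no ∂_2, so H_1 = Z.

As a check, the Euler characteristic is 5 − 5 = 0, which agrees with 1 − 1 = 0.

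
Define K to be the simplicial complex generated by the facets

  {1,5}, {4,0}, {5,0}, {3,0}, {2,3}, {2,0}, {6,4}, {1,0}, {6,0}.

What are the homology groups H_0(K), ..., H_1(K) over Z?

H_0 = Z,  H_1 = Z^3.

Take the total order 0 < 1 < 2 < 3 < 4 < 5 < 6 on the vertex set. Then K (dimension 1) consists of the simplices:

  0-simplices (7): [0], [1], [2], [3], [4], [5], [6]
  1-simplices (9): [0,1], [0,2], [0,3], [0,4], [0,5], [0,6], [1,5], [2,3], [4,6]

so the chain groups are C_0 ≅ Z^7, C_1 ≅ Z^9.

Boundary ∂_1: C_1 → C_0 maps an edge to its endpoints' difference, ∂[p,q] = q − p. For instance
  ∂[0,4] = [4] − [0].
The 7×9 boundary matrix has rank 6 and Smith normal form diag(1,1,1,1,1,1).

From H_k ≅ ker(∂_k) / im(∂_{k+1}) we obtain:

  H_0: rank C_0 − rank ∂_1 = 7 − 6 = 1, and the invariant factors of ∂_1 are all 1, so H_0 = Z.
  H_1: rank ker ∂_1 − rank ∂_2 = (9 − 6) − 0 = 3, and there is no ∂_2, so H_1 = Z^3.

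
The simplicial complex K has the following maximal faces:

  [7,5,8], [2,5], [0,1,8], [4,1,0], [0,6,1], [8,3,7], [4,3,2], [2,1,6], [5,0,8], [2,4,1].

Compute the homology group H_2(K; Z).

H_2 = 0.

We work with the vertex ordering 0 < 1 < 2 < 3 < 4 < 5 < 6 < 7 < 8. The simplices of K, each written with vertices in increasing order, are:

  0-simplices (9): [0], [1], [2], [3], [4], [5], [6], [7], [8]
  1-simplices (19): [0,1], [0,4], [0,5], [0,6], [0,8], [1,2], [1,4], [1,6], [1,8], [2,3], [2,4], [2,5], [2,6], [3,4], [3,7], [3,8], [5,7], [5,8], [7,8]
  2-simplices (9): [0,1,4], [0,1,6], [0,1,8], [0,5,8], [1,2,4], [1,2,6], [2,3,4], [3,7,8], [5,7,8]

Hence C_0 ≅ Z^9, C_1 ≅ Z^19, C_2 ≅ Z^9.

The boundary map ∂_1: C_1 → C_0 sends each edge [p,q] (with p < q) to q − p. For instance
  ∂[5,8] = [8] − [5].
The 9×19 boundary matrix has rank 8 and Smith normal form diag(1,1,1,1,1,1,1,1).

The boundary map ∂_2: C_2 → C_1 maps a triangle to the signed sum of its edges. For instance
  ∂[3,7,8] = [7,8] − [3,8] + [3,7],
  ∂[1,2,6] = [2,6] − [1,6] + [1,2].
As a 19×9 matrix over Z this has rank 9, with invariant factors (1,1,1,1,1,1,1,1,1).

From H_k ≅ ker(∂_k) / im(∂_{k+1}) we obtain:

  H_2: rank ker ∂_2 − rank ∂_3 = (9 − 9) − 0 = 0, and there is no ∂_3, so H_2 = 0.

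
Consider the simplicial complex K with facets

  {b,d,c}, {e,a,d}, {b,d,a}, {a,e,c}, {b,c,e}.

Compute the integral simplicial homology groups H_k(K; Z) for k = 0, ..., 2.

H_0 = Z,  H_1 = Z,  H_2 = 0.

We work with the vertex ordering a < b < c < d < e. The simplices of K, each written with vertices in increasing order, are:

  0-simplices (5): a, b, c, d, e
  1-simplices (10): ab, ac, ad, ae, bc, bd, be, cd, ce, de
  2-simplices (5): abd, ace, ade, bcd, bce

giving chain groups C_0 ≅ Z^5, C_1 ≅ Z^10, C_2 ≅ Z^5.

∂_1: C_1 → C_0 is given by ∂[p,q] = [q] − [p]. For instance
  ∂de = e − d.
The resulting 5×10 matrix has rank 4, and its Smith normal form has invariant factors (1,1,1,1).

Boundary ∂_2: C_2 → C_1 maps a triangle to the signed sum of its edges. For instance
  ∂bcd = cd − bd + bc,
  ∂bce = ce − be + bc.
The 10×5 boundary matrix has rank 5 and Smith normal form diag(1,1,1,1,1).

Computing H_k = (kernel of ∂_k) / (image of ∂_{k+1}):

  H_0: rank C_0 − rank ∂_1 = 5 − 4 = 1, and the invariant factors of ∂_1 are all 1, so H_0 ≅ Z.
  H_1: rank ker ∂_1 − rank ∂_2 = (10 − 4) − 5 = 1, and the invariant factors of ∂_2 are all 1, so H_1 ≅ Z.
  H_2: rank ker ∂_2 − rank ∂_3 = (5 − 5) − 0 = 0, and there is no ∂_3, so H_2 ≅ 0.

As a check, the Euler characteristic is 5 − 10 + 5 = 0, which agrees with 1 − 1 + 0 = 0.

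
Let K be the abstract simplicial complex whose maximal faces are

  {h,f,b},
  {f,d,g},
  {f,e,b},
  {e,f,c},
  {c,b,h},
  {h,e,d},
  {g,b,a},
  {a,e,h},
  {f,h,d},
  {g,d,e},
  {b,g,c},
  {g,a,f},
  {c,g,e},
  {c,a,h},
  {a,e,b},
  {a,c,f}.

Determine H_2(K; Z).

H_2 = Z.

We work with the vertex ordering a < b < c < d < e < f < g < h. The simplices of K, each written with vertices in increasing order, are:

  0-simplices (8): a, b, c, d, e, f, g, h
  1-simplices (24): ab, ac, ae, af, ag, ah, bc, be, bf, bg, bh, ce, cf, cg, ch, de, df, dg, dh, ef, eg, eh, fg, fh
  2-simplices (16): abe, abg, acf, ach, aeh, afg, bcg, bch, bef, bfh, cef, ceg, deg, deh, dfg, dfh

so the chain groups are C_0 ≅ Z^8, C_1 ≅ Z^24, C_2 ≅ Z^16.

Boundary ∂_1: C_1 → C_0 is given by ∂[p,q] = [q] − [p]. For instance
  ∂ch = h − c.
The resulting 8×24 matrix has rank 7, and its Smith normal form has invariant factors (1,1,1,1,1,1,1).

The boundary map ∂_2: C_2 → C_1 sends each 2-simplex [p,q,r] to [q,r] − [p,r] + [p,q]. For instance
  ∂dfg = fg − dg + df,
  ∂dfh = fh − dh + df.
As a 24×16 matrix over Z this has rank 15, with invariant factors (1,1,1,1,1,1,1,1,1,1,1,1,1,1,1).

Now H_k = ker ∂_k / im ∂_{k+1}, so:

  H_2: rank ker ∂_2 − rank ∂_3 = (16 − 15) − 0 = 1, and there is no ∂_3, so H_2 ≅ Z.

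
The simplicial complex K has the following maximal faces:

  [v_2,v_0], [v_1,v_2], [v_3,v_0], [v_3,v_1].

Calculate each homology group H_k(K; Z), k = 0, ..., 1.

We work with the vertex ordering v_0 < v_1 < v_2 < v_3. The simplices of K, each written with vertices in increasing order, are:

  0-simplices (4): [v_0], [v_1], [v_2], [v_3]
  1-simplices (4): [v_0,v_2], [v_0,v_3], [v_1,v_2], [v_1,v_3]

giving chain groups C_0 ≅ Z^4, C_1 ≅ Z^4.

∂_1: C_1 → C_0 is given by ∂[p,q] = [q] − [p].
As a 4×4 matrix over Z this has rank 3, with invariant factors (1,1,1).

Now H_k = ker ∂_k / im ∂_{k+1}, so:

  H_0: rank C_0 − rank ∂_1 = 4 − 3 = 1, and the invariant factors of ∂_1 are all 1, so H_0 ≅ Z.
  H_1: rank ker ∂_1 − rank ∂_2 = (4 − 3) − 0 = 1, and there is no ∂_2, so H_1 ≅ Z.

H_0 = Z,  H_1 = Z.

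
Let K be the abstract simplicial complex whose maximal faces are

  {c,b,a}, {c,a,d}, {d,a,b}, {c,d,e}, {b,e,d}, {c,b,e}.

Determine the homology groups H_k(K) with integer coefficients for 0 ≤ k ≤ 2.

We work with the vertex ordering a < b < c < d < e. The simplices of K, each written with vertices in increasing order, are:

  0-simplices (5): a, b, c, d, e
  1-simplices (9): ab, ac, ad, bc, bd, be, cd, ce, de
  2-simplices (6): abc, abd, acd, bce, bde, cde

Hence C_0 ≅ Z^5, C_1 ≅ Z^9, C_2 ≅ Z^6.

The boundary map ∂_1: C_1 → C_0 maps an edge to its endpoints' difference, ∂[p,q] = q − p.
The resulting 5×9 matrix has rank 4, and its Smith normal form has invariant factors (1,1,1,1).

∂_2: C_2 → C_1 sends each 2-simplex [p,q,r] to [q,r] − [p,r] + [p,q]. For instance
  ∂cde = de − ce + cd,
  ∂bce = ce − be + bc.
The 9×6 boundary matrix has rank 5 and Smith normal form diag(1,1,1,1,1).

Now H_k = ker ∂_k / im ∂_{k+1}, so:

  H_0: rank C_0 − rank ∂_1 = 5 − 4 = 1, and the invariant factors of ∂_1 are all 1, so H_0 ≅ Z.
  H_1: rank ker ∂_1 − rank ∂_2 = (9 − 4) − 5 = 0, and the invariant factors of ∂_2 are all 1, so H_1 ≅ 0.
  H_2: rank ker ∂_2 − rank ∂_3 = (6 − 5) − 0 = 1, and there is no ∂_3, so H_2 ≅ Z.

H_0 ≅ Z,  H_1 = 0,  H_2 ≅ Z.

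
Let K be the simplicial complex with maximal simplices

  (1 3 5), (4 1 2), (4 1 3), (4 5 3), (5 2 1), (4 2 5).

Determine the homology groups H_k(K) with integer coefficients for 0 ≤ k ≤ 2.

H_0 = Z,  H_1 = 0,  H_2 = Z.

Fix the vertex order 1 < 2 < 3 < 4 < 5 and write every simplex with vertices in increasing order. Then dim K = 2 and the simplices of K are:

  0-simplices (5): [1], [2], [3], [4], [5]
  1-simplices (9): [1,2], [1,3], [1,4], [1,5], [2,4], [2,5], [3,4], [3,5], [4,5]
  2-simplices (6): [1,2,4], [1,2,5], [1,3,4], [1,3,5], [2,4,5], [3,4,5]

Hence C_0 ≅ Z^5, C_1 ≅ Z^9, C_2 ≅ Z^6.

Boundary ∂_1: C_1 → C_0 is given by ∂[p,q] = [q] − [p].
This gives a 5×9 integer matrix of rank 4; reducing to Smith normal form yields diagonal entries (1,1,1,1).

The boundary map ∂_2: C_2 → C_1 maps a triangle to the signed sum of its edges. For instance
  ∂[1,2,5] = [2,5] − [1,5] + [1,2],
  ∂[3,4,5] = [4,5] − [3,5] + [3,4].
As a 9×6 matrix over Z this has rank 5, with invariant factors (1,1,1,1,1).

From H_k ≅ ker(∂_k) / im(∂_{k+1}) we obtain:

  H_0: rank C_0 − rank ∂_1 = 5 − 4 = 1, and the invariant factors of ∂_1 are all 1, so H_0 ≅ Z.
  H_1: rank ker ∂_1 − rank ∂_2 = (9 − 4) − 5 = 0, and the invariant factors of ∂_2 are all 1, so H_1 ≅ 0.
  H_2: rank ker ∂_2 − rank ∂_3 = (6 − 5) − 0 = 1, and there is no ∂_3, so H_2 ≅ Z.

As a check, the Euler characteristic is 5 − 9 + 6 = 2, which agrees with 1 − 0 + 1 = 2.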